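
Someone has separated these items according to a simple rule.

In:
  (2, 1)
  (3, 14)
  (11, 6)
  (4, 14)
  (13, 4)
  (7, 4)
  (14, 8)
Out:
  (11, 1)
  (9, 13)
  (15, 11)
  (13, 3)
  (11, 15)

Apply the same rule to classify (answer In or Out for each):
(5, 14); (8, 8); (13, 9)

Comparing the two groups points to one rule — product is even.
In: (5, 14), since 5·14 = 70.
In: (8, 8), since 8·8 = 64.
Out: (13, 9), since 13·9 = 117.

In, In, Out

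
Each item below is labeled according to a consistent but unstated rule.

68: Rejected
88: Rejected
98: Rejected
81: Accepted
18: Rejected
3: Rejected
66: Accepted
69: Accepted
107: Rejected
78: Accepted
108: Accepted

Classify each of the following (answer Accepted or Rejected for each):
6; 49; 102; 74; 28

The common property of the 'Accepted' items is: multiple of 3 AND at least 66. No 'Rejected' item has it.
6: Rejected (6 = 3·2, 6 < 66).
49: Rejected (49 = 3·16 + 1, 49 < 66).
102: Accepted (102 = 3·34, 102 ≥ 66).
74: Rejected (74 = 3·24 + 2, 74 ≥ 66).
28: Rejected (28 = 3·9 + 1, 28 < 66).

Rejected, Rejected, Accepted, Rejected, Rejected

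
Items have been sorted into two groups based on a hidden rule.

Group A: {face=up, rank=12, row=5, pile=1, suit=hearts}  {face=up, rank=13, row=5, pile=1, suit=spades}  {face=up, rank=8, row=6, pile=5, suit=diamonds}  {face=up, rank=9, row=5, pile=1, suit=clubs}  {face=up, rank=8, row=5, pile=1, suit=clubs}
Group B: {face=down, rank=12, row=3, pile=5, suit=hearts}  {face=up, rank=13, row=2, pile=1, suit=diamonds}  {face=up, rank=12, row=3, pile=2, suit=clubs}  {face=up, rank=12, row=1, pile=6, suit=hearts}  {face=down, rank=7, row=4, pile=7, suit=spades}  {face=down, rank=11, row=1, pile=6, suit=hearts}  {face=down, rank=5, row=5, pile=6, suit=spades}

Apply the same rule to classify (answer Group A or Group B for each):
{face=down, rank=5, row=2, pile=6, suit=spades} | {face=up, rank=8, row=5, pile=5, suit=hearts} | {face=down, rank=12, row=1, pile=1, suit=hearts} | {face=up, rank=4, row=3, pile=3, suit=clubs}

Group B, Group A, Group B, Group B

The pattern is that an item is 'Group A' exactly when: face is up AND row ≥ 4.
{face=down, rank=5, row=2, pile=6, suit=spades}: Group B (face is down, row = 2).
{face=up, rank=8, row=5, pile=5, suit=hearts}: Group A (face is up, row = 5).
{face=down, rank=12, row=1, pile=1, suit=hearts}: Group B (face is down, row = 1).
{face=up, rank=4, row=3, pile=3, suit=clubs}: Group B (face is up, row = 3).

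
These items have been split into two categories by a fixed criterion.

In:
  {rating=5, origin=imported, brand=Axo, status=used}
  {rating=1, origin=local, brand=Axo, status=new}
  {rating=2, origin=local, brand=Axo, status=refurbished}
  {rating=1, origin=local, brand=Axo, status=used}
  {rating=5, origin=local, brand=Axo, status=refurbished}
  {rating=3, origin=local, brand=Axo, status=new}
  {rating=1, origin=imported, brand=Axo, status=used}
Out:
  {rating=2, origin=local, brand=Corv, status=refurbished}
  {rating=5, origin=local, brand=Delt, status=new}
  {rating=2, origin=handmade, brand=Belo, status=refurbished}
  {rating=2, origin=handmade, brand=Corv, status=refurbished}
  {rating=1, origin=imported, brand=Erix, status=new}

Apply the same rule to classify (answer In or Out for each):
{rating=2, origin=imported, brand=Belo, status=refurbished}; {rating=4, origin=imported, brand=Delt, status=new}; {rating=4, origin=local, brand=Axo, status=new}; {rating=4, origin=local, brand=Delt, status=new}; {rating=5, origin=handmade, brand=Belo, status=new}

Looking at the examples, the only property every 'In' case has and every 'Out' case lacks is: brand is Axo.
{rating=2, origin=imported, brand=Belo, status=refurbished}: Out (brand is Belo).
{rating=4, origin=imported, brand=Delt, status=new}: Out (brand is Delt).
{rating=4, origin=local, brand=Axo, status=new}: In (brand is Axo).
{rating=4, origin=local, brand=Delt, status=new}: Out (brand is Delt).
{rating=5, origin=handmade, brand=Belo, status=new}: Out (brand is Belo).

Out, Out, In, Out, Out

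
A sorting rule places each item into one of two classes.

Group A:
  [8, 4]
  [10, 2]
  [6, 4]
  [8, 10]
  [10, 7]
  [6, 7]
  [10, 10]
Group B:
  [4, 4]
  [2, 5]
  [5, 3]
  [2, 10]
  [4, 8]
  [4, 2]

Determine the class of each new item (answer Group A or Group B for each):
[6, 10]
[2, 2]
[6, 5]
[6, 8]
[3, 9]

Group A, Group B, Group A, Group A, Group B

The rule appears to be: first ≥ 6.
Group A: [6, 10], since first 6. Group B: [2, 2], since first 2. Group A: [6, 5], since first 6. Group A: [6, 8], since first 6. Group B: [3, 9], since first 3.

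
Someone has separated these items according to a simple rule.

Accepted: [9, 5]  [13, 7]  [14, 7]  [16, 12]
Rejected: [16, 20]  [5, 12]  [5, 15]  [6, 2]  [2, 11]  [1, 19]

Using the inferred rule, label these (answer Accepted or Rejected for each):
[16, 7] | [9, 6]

Accepted, Accepted

The distinguishing property — first > second AND sum ≥ 13 — holds for all the 'Accepted' cases and none of the 'Rejected' cases.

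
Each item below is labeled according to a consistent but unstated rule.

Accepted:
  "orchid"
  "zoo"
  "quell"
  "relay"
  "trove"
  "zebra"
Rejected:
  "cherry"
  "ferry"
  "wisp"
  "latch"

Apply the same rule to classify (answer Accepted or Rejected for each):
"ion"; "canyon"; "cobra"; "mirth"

Accepted, Accepted, Accepted, Rejected

All 'Accepted' examples share one property — has ≥ 2 vowels — and every 'Rejected' example lacks it.
"ion": Accepted (2 vowels). "canyon": Accepted (2 vowels). "cobra": Accepted (2 vowels). "mirth": Rejected (1 vowel).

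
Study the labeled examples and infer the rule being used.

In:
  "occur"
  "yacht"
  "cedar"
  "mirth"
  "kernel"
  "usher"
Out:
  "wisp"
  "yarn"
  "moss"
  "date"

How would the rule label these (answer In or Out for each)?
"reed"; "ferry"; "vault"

Out, In, In

'In' ⟺ length ≥ 5.
"reed" → length 4 → Out.
"ferry" → length 5 → In.
"vault" → length 5 → In.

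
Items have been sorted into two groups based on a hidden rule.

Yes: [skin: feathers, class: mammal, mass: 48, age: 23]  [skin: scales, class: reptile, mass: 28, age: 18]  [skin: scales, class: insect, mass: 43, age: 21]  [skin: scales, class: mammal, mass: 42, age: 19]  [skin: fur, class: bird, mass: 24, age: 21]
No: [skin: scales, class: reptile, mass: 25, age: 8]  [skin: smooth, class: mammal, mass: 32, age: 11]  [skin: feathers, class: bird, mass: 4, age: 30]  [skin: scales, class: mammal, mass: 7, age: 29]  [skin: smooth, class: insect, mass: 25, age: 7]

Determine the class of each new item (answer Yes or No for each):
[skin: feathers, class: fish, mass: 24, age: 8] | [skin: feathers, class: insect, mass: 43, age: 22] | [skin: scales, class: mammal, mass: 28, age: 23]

The classifier is using: age ≥ 18 AND age ≤ 23.
No: [skin: feathers, class: fish, mass: 24, age: 8], since age = 8. Yes: [skin: feathers, class: insect, mass: 43, age: 22], since age = 22. Yes: [skin: scales, class: mammal, mass: 28, age: 23], since age = 23.

No, Yes, Yes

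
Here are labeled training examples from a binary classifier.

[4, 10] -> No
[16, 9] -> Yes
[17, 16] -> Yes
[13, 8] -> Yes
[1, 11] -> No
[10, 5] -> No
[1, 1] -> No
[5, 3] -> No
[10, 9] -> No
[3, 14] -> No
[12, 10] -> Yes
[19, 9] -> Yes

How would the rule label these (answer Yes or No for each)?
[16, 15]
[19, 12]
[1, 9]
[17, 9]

Yes, Yes, No, Yes

One predicate separates the groups cleanly: sum ≥ 21.
[16, 15]: Yes (16+15 = 31).
[19, 12]: Yes (19+12 = 31).
[1, 9]: No (1+9 = 10).
[17, 9]: Yes (17+9 = 26).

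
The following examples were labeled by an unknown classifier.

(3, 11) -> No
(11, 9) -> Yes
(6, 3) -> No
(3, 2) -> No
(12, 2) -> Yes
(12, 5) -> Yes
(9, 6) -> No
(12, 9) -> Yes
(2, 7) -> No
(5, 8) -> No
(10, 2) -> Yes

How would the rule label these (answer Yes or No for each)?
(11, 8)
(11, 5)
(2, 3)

Yes, Yes, No

One predicate separates the groups cleanly: first ≥ 10.
(11, 8): Yes (first 11). (11, 5): Yes (first 11). (2, 3): No (first 2).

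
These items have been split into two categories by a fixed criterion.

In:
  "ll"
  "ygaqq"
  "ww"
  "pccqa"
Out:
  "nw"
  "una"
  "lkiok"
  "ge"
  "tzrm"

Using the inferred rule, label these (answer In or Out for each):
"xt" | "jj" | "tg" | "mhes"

Out, In, Out, Out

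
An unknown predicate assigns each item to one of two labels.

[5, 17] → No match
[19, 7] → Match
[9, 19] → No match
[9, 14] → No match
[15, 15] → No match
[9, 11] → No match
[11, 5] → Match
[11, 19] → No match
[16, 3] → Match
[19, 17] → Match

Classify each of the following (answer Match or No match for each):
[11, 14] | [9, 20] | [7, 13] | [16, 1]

The rule appears to be: first > second.
[11, 14]: No match (11 < 14). [9, 20]: No match (9 < 20). [7, 13]: No match (7 < 13). [16, 1]: Match (16 > 1).

No match, No match, No match, Match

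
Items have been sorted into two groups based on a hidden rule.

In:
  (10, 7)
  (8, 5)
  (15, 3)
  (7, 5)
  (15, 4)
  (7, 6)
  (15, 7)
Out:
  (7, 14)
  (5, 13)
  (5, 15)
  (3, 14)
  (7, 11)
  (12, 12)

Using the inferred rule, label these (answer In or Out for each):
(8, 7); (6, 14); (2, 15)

In, Out, Out

The pattern is that an item is 'In' exactly when: first > second.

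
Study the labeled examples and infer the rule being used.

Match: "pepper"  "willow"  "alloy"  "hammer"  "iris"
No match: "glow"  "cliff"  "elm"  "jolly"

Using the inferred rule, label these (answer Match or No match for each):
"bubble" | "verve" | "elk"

Match, Match, No match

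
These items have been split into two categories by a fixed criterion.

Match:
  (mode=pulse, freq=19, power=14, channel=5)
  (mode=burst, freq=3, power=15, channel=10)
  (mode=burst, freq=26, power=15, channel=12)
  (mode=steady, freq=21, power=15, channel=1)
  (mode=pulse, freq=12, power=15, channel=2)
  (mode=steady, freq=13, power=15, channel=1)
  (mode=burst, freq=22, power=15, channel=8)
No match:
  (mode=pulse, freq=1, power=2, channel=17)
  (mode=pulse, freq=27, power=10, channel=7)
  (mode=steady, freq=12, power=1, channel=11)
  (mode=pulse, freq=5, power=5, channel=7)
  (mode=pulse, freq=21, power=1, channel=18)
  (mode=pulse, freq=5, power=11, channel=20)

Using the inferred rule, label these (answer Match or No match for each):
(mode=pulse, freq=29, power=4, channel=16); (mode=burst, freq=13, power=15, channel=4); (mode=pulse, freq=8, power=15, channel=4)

The classifier is using: power ≥ 14.
(mode=pulse, freq=29, power=4, channel=16) → power = 4 → No match.
(mode=burst, freq=13, power=15, channel=4) → power = 15 → Match.
(mode=pulse, freq=8, power=15, channel=4) → power = 15 → Match.

No match, Match, Match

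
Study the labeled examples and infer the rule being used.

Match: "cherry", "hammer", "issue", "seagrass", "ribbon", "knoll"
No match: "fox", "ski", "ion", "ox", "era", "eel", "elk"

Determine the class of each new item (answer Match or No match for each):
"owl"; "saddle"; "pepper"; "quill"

No match, Match, Match, Match

Rule: length ≥ 5. This holds for each 'Match' example and fails for each 'No match' one.
No match: "owl", since length 3.
Match: "saddle", since length 6.
Match: "pepper", since length 6.
Match: "quill", since length 5.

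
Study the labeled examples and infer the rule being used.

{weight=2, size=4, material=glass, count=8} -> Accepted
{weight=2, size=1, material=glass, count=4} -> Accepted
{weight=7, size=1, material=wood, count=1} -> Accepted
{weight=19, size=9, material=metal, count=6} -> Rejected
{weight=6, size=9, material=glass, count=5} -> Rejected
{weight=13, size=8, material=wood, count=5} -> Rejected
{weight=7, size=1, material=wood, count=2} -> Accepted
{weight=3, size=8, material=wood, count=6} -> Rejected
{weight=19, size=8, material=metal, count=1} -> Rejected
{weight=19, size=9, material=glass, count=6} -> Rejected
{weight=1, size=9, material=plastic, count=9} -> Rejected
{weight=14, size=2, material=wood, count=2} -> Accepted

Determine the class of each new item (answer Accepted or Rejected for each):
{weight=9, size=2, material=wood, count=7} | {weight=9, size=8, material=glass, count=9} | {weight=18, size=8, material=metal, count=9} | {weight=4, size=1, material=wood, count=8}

Accepted, Rejected, Rejected, Accepted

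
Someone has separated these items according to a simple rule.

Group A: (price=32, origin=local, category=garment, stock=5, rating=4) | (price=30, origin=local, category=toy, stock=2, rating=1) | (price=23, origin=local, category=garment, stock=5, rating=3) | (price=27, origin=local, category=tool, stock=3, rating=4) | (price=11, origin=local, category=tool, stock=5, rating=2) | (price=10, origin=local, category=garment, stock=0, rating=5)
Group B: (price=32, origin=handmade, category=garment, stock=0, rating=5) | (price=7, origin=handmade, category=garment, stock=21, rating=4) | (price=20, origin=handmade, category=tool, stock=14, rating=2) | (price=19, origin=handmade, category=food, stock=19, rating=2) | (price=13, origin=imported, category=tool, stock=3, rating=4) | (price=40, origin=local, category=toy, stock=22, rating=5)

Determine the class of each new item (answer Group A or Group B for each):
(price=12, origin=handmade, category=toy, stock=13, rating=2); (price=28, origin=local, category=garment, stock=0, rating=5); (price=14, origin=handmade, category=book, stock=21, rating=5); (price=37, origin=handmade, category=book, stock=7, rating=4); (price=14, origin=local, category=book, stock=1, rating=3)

A rule that fits every label: origin is local AND stock ≤ 5 — true of each 'Group A' example, false of each 'Group B' one.
(price=12, origin=handmade, category=toy, stock=13, rating=2) — origin is handmade, stock = 13, hence Group B.
(price=28, origin=local, category=garment, stock=0, rating=5) — origin is local, stock = 0, hence Group A.
(price=14, origin=handmade, category=book, stock=21, rating=5) — origin is handmade, stock = 21, hence Group B.
(price=37, origin=handmade, category=book, stock=7, rating=4) — origin is handmade, stock = 7, hence Group B.
(price=14, origin=local, category=book, stock=1, rating=3) — origin is local, stock = 1, hence Group A.

Group B, Group A, Group B, Group B, Group A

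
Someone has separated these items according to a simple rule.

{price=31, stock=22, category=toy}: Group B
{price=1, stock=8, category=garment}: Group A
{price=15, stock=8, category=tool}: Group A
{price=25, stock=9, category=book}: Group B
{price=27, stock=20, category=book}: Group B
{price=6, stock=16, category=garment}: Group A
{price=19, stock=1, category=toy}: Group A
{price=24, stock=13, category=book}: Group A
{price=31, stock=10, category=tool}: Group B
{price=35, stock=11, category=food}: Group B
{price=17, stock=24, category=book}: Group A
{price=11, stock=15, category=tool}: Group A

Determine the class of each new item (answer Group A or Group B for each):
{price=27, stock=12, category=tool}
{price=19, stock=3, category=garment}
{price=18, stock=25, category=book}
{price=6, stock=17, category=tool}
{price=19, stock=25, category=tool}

The rule appears to be: price ≤ 24.
{price=27, stock=12, category=tool} — price = 27, hence Group B. {price=19, stock=3, category=garment} — price = 19, hence Group A. {price=18, stock=25, category=book} — price = 18, hence Group A. {price=6, stock=17, category=tool} — price = 6, hence Group A. {price=19, stock=25, category=tool} — price = 19, hence Group A.

Group B, Group A, Group A, Group A, Group A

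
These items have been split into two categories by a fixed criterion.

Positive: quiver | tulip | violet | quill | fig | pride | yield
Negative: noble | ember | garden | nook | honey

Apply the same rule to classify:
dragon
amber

A rule that fits every label: contains 'i' — true of each 'Positive' example, false of each 'Negative' one.
dragon: no 'i', does not satisfy this → Negative. amber: no 'i', does not satisfy this → Negative.

Negative, Negative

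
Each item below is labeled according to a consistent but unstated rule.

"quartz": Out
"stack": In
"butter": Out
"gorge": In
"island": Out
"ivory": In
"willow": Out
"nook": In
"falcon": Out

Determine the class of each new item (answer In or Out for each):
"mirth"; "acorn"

Rule: length ≤ 5. This holds for each 'In' example and fails for each 'Out' one.

In, In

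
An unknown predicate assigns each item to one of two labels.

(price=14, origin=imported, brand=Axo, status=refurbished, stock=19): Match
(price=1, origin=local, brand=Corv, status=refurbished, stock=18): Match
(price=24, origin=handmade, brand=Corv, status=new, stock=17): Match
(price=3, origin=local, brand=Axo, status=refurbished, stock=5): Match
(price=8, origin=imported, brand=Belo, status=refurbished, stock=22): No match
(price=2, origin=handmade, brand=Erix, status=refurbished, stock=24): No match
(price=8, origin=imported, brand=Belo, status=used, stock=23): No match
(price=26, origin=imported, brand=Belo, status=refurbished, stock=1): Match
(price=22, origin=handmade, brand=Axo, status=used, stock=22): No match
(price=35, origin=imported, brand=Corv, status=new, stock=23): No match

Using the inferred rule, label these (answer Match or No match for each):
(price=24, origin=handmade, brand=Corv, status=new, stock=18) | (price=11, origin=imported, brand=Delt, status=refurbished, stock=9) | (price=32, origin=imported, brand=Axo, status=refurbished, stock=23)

Match, Match, No match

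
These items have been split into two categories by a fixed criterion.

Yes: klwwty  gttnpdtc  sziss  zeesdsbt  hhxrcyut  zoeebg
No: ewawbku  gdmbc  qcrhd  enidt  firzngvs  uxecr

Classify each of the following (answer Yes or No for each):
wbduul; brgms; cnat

Yes, No, No

The distinguishing property — has a double letter — holds for all the 'Yes' cases and none of the 'No' cases.
Yes: wbduul, since 'uu' doubled. No: brgms, since no doubled letter. No: cnat, since no doubled letter.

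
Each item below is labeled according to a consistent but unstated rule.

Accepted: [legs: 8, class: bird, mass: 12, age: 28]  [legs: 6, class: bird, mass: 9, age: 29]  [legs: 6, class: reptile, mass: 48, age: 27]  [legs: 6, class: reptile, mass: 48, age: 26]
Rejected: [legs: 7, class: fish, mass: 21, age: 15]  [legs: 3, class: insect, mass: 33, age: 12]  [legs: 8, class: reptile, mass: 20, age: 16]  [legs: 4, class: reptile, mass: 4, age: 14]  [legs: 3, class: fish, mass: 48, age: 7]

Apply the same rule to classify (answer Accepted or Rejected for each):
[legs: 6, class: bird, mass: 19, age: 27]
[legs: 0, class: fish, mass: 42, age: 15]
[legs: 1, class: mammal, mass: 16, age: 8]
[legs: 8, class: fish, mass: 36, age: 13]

The rule appears to be: age ≥ 26.
[legs: 6, class: bird, mass: 19, age: 27] — age = 27, hence Accepted.
[legs: 0, class: fish, mass: 42, age: 15] — age = 15, hence Rejected.
[legs: 1, class: mammal, mass: 16, age: 8] — age = 8, hence Rejected.
[legs: 8, class: fish, mass: 36, age: 13] — age = 13, hence Rejected.

Accepted, Rejected, Rejected, Rejected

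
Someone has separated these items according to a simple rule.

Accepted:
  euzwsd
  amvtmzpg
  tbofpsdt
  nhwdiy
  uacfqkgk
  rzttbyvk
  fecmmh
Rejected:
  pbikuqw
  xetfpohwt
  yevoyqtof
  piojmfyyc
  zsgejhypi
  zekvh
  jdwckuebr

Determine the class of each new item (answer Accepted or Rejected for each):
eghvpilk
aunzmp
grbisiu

Accepted, Accepted, Rejected

Every 'Accepted' example satisfies: even length. None of the 'Rejected' examples do.
eghvpilk — length 8, hence Accepted. aunzmp — length 6, hence Accepted. grbisiu — length 7, hence Rejected.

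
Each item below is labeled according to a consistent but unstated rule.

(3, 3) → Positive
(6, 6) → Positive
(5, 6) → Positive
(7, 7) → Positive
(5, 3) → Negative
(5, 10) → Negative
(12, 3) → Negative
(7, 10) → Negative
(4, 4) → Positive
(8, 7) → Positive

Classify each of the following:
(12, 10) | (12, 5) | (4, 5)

Negative, Negative, Positive

The simplest hypothesis consistent with all the labels is: |first − second| ≤ 1.
(12, 10) → |12−10| = 2 → Negative. (12, 5) → |12−5| = 7 → Negative. (4, 5) → |4−5| = 1 → Positive.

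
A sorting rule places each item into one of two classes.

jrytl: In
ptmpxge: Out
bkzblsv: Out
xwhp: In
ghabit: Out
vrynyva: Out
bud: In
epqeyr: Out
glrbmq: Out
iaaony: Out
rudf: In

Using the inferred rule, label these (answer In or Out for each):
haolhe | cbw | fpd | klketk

Every 'In' example satisfies: length ≤ 5. None of the 'Out' examples do.
haolhe: length 6 — lacks this property, so Out. cbw: length 3 — checks out, so In. fpd: length 3 — checks out, so In. klketk: length 6 — lacks this property, so Out.

Out, In, In, Out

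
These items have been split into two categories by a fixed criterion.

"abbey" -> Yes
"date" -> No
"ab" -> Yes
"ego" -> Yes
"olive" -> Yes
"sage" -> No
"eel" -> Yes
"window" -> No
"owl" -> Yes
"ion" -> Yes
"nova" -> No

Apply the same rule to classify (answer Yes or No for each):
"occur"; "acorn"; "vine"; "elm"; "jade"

Yes, Yes, No, Yes, No

Rule: starts with a vowel. This holds for each 'Yes' example and fails for each 'No' one.
"occur" — starts with 'o', hence Yes. "acorn" — starts with 'a', hence Yes. "vine" — starts with 'v', hence No. "elm" — starts with 'e', hence Yes. "jade" — starts with 'j', hence No.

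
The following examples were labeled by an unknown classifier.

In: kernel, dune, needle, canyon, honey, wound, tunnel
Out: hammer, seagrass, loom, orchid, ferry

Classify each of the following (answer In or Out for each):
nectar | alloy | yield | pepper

In, Out, Out, Out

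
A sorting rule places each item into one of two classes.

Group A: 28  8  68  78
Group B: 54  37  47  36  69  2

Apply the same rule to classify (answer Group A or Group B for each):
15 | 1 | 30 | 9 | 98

Every 'Group A' example satisfies: ends in digit 8. None of the 'Group B' examples do.
15: Group B (last digit 5). 1: Group B (last digit 1). 30: Group B (last digit 0). 9: Group B (last digit 9). 98: Group A (last digit 8).

Group B, Group B, Group B, Group B, Group A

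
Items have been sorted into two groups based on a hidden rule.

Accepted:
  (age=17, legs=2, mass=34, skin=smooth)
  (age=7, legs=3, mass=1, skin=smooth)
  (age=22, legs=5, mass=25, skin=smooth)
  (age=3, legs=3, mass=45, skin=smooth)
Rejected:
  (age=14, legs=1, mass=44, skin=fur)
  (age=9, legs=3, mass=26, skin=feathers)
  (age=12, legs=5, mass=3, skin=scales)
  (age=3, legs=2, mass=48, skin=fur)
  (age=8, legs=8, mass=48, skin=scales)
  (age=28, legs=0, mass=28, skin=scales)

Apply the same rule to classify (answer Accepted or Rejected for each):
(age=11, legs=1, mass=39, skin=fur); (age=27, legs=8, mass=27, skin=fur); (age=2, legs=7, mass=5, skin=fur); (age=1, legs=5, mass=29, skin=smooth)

Comparing the two groups points to one rule — skin is smooth.
(age=11, legs=1, mass=39, skin=fur) — skin is fur, hence Rejected.
(age=27, legs=8, mass=27, skin=fur) — skin is fur, hence Rejected.
(age=2, legs=7, mass=5, skin=fur) — skin is fur, hence Rejected.
(age=1, legs=5, mass=29, skin=smooth) — skin is smooth, hence Accepted.

Rejected, Rejected, Rejected, Accepted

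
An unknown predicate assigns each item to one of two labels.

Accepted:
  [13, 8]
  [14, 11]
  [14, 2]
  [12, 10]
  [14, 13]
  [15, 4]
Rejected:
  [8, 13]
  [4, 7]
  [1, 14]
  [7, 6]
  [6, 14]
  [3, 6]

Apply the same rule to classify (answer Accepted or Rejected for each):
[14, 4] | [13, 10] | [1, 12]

Rule: first ≥ 10. This holds for each 'Accepted' example and fails for each 'Rejected' one.
[14, 4] — first 14, hence Accepted. [13, 10] — first 13, hence Accepted. [1, 12] — first 1, hence Rejected.

Accepted, Accepted, Rejected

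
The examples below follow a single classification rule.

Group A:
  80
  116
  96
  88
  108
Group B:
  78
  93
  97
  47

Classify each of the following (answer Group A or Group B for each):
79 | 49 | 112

Group B, Group B, Group A

One predicate separates the groups cleanly: multiple of 4.
79: Group B (79 = 4·19 + 3). 49: Group B (49 = 4·12 + 1). 112: Group A (112 = 4·28).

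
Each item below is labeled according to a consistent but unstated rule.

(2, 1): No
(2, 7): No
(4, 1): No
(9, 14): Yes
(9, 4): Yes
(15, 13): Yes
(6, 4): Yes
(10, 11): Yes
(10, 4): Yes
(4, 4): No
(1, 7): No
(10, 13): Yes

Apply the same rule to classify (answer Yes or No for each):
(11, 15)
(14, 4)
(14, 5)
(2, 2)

The pattern is that an item is 'Yes' exactly when: sum ≥ 10.
(11, 15): 11+15 = 26, matches → Yes. (14, 4): 14+4 = 18, matches → Yes. (14, 5): 14+5 = 19, matches → Yes. (2, 2): 2+2 = 4, doesn't qualify → No.

Yes, Yes, Yes, No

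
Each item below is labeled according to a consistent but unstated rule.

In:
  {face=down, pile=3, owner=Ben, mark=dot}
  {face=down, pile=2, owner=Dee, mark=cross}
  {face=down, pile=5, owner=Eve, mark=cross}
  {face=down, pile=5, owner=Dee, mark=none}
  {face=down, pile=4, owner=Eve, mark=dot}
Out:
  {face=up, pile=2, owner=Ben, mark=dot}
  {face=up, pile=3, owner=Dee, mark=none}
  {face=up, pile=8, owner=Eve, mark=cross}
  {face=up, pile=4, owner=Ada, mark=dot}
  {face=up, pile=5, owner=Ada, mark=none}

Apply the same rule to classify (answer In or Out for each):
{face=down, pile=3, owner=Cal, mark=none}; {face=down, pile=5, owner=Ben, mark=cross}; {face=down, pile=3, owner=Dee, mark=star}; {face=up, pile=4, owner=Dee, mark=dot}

In, In, In, Out

A rule that fits every label: face is down — true of each 'In' example, false of each 'Out' one.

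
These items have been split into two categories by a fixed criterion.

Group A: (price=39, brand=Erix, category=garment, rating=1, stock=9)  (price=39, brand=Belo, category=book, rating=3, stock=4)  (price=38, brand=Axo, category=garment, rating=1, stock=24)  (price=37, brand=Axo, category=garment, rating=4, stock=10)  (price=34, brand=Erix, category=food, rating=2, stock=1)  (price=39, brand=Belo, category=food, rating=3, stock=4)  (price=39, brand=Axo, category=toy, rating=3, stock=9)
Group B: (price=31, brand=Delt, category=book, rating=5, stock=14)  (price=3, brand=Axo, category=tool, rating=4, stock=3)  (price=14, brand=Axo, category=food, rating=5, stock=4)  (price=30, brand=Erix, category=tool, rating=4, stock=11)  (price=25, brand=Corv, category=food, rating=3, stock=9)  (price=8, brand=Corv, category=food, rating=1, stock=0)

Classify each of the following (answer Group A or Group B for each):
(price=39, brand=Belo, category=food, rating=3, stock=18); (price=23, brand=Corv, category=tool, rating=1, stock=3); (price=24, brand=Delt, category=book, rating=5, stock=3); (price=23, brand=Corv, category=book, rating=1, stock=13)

Group A, Group B, Group B, Group B

The simplest hypothesis consistent with all the labels is: price ≥ 34.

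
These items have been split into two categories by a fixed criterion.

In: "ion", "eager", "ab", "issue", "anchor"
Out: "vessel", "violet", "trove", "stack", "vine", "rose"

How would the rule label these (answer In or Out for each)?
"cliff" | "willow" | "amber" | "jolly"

Out, Out, In, Out

Rule: starts with a vowel. This holds for each 'In' example and fails for each 'Out' one.
"cliff": Out (starts with 'c').
"willow": Out (starts with 'w').
"amber": In (starts with 'a').
"jolly": Out (starts with 'j').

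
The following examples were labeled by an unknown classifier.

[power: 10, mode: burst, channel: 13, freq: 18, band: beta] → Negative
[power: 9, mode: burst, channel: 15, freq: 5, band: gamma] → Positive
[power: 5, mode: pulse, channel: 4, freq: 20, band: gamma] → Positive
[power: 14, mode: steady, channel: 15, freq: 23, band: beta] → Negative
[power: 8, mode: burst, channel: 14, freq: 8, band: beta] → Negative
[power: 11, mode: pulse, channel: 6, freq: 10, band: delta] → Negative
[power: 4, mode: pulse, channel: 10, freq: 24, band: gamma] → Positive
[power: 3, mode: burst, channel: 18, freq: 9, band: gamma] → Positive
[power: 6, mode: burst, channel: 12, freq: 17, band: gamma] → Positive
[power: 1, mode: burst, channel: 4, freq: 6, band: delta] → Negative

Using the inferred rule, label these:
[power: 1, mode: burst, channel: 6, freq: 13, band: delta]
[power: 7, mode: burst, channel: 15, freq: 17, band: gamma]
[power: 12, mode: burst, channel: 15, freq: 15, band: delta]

Negative, Positive, Negative

The distinguishing property — band is gamma — holds for all the 'Positive' cases and none of the 'Negative' cases.
[power: 1, mode: burst, channel: 6, freq: 13, band: delta]: band is delta — doesn't qualify, so Negative. [power: 7, mode: burst, channel: 15, freq: 17, band: gamma]: band is gamma — checks out, so Positive. [power: 12, mode: burst, channel: 15, freq: 15, band: delta]: band is delta — doesn't qualify, so Negative.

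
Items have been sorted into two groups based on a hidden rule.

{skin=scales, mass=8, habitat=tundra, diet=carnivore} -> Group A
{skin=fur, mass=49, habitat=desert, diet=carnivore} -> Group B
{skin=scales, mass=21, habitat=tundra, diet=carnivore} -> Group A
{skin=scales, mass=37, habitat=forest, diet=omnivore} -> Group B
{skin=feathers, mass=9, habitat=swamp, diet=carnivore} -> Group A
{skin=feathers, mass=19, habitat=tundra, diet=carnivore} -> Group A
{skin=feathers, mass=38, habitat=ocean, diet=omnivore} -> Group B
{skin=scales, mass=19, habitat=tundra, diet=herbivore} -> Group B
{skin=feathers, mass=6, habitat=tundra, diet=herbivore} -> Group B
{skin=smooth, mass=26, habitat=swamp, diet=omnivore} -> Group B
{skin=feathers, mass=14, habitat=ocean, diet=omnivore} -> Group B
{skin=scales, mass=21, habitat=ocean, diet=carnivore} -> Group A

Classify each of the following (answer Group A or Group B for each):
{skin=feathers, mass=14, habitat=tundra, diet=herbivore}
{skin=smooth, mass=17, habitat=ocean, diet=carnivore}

Group B, Group A

Rule: diet is carnivore AND mass ≤ 21. This holds for each 'Group A' example and fails for each 'Group B' one.
{skin=feathers, mass=14, habitat=tundra, diet=herbivore}: Group B (diet is herbivore, mass = 14).
{skin=smooth, mass=17, habitat=ocean, diet=carnivore}: Group A (diet is carnivore, mass = 17).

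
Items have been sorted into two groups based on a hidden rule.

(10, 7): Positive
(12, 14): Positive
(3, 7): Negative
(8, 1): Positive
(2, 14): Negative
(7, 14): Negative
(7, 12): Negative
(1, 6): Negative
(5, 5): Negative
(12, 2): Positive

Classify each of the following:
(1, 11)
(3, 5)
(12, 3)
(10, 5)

Every 'Positive' example satisfies: first ≥ 8. None of the 'Negative' examples do.
(1, 11): first 1 — doesn't match, so Negative. (3, 5): first 3 — doesn't match, so Negative. (12, 3): first 12 — meets the rule, so Positive. (10, 5): first 10 — meets the rule, so Positive.

Negative, Negative, Positive, Positive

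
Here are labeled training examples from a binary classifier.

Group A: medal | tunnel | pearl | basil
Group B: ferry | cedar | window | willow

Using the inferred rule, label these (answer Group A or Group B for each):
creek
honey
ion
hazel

The classifier is using: ends with 'l'.
creek: ends with 'k', lacks this property → Group B. honey: ends with 'y', lacks this property → Group B. ion: ends with 'n', lacks this property → Group B. hazel: ends with 'l', qualifies → Group A.

Group B, Group B, Group B, Group A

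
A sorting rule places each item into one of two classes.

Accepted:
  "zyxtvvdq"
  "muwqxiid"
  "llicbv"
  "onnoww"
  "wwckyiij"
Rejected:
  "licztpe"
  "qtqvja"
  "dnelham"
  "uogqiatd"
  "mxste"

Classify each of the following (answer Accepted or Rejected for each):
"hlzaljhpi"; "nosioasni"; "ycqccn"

Rejected, Rejected, Accepted

The rule appears to be: has a double letter.
"hlzaljhpi" — no doubled letter, hence Rejected. "nosioasni" — no doubled letter, hence Rejected. "ycqccn" — 'cc' doubled, hence Accepted.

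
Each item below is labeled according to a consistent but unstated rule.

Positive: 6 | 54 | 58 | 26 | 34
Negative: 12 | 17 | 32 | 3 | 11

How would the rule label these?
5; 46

Negative, Positive

The common property of the 'Positive' items is: ≡ 2 (mod 4). No 'Negative' item has it.
5 — 5 mod 4 = 1, hence Negative.
46 — 46 mod 4 = 2, hence Positive.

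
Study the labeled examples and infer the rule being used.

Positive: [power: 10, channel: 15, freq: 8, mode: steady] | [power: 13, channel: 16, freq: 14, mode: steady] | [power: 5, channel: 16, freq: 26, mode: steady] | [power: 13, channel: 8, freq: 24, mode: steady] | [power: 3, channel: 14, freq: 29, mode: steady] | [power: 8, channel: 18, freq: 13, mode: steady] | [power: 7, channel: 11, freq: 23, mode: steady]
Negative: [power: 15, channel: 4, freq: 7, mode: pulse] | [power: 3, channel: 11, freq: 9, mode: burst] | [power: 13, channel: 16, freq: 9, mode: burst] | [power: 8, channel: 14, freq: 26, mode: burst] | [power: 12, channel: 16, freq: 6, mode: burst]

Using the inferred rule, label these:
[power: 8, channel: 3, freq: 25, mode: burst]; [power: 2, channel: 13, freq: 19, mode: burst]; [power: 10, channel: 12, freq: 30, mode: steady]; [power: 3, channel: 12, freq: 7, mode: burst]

Every 'Positive' example satisfies: mode is steady. None of the 'Negative' examples do.
[power: 8, channel: 3, freq: 25, mode: burst]: mode is burst, does not satisfy this → Negative. [power: 2, channel: 13, freq: 19, mode: burst]: mode is burst, does not satisfy this → Negative. [power: 10, channel: 12, freq: 30, mode: steady]: mode is steady, fits → Positive. [power: 3, channel: 12, freq: 7, mode: burst]: mode is burst, does not satisfy this → Negative.

Negative, Negative, Positive, Negative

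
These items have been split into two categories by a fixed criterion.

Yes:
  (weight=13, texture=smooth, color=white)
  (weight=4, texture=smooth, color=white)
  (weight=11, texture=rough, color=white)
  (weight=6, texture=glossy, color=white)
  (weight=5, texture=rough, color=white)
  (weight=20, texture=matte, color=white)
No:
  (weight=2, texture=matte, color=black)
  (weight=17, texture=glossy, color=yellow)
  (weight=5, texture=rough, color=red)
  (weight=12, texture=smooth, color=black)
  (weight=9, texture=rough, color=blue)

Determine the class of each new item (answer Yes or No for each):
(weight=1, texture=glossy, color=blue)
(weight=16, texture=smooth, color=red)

Rule: color is white. This holds for each 'Yes' example and fails for each 'No' one.
(weight=1, texture=glossy, color=blue) — color is blue, hence No. (weight=16, texture=smooth, color=red) — color is red, hence No.

No, No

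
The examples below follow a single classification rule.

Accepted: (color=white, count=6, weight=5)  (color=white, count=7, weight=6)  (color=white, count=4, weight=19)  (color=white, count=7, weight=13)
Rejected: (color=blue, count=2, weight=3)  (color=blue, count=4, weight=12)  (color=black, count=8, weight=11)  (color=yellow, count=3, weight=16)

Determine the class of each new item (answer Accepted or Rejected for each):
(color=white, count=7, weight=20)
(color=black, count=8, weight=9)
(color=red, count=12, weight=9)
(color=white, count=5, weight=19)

Comparing the two groups points to one rule — color is white.

Accepted, Rejected, Rejected, Accepted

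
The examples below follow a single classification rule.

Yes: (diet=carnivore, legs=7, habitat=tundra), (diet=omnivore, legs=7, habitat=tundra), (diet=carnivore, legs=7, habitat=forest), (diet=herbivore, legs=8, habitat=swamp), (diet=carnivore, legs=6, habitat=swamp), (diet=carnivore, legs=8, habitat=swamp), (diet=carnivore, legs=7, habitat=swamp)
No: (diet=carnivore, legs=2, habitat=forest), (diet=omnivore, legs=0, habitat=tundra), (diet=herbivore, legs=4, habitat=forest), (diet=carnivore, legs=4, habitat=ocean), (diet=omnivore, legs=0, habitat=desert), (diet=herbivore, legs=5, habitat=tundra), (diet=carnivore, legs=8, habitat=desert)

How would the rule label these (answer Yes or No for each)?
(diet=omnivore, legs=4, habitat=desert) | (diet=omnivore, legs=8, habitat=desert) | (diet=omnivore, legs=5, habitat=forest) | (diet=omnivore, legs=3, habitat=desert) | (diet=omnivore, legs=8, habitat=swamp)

The distinguishing property — habitat is swamp OR legs = 7 — holds for all the 'Yes' cases and none of the 'No' cases.

No, No, No, No, Yes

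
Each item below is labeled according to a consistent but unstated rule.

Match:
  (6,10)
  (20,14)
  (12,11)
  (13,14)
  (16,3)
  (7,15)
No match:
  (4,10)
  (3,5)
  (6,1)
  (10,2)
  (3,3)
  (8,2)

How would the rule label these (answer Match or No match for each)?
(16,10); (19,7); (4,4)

Match, Match, No match

The common property of the 'Match' items is: sum ≥ 16. No 'No match' item has it.
(16,10): 16+10 = 26 — satisfies this, so Match. (19,7): 19+7 = 26 — satisfies this, so Match. (4,4): 4+4 = 8 — doesn't qualify, so No match.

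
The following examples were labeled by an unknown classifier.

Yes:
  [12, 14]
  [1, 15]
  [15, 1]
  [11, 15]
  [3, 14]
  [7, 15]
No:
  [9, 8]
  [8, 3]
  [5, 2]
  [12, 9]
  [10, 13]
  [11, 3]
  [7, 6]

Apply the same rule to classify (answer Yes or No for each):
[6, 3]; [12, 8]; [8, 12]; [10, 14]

Rule: max ≥ 14. This holds for each 'Yes' example and fails for each 'No' one.
[6, 3] — max 6, hence No.
[12, 8] — max 12, hence No.
[8, 12] — max 12, hence No.
[10, 14] — max 14, hence Yes.

No, No, No, Yes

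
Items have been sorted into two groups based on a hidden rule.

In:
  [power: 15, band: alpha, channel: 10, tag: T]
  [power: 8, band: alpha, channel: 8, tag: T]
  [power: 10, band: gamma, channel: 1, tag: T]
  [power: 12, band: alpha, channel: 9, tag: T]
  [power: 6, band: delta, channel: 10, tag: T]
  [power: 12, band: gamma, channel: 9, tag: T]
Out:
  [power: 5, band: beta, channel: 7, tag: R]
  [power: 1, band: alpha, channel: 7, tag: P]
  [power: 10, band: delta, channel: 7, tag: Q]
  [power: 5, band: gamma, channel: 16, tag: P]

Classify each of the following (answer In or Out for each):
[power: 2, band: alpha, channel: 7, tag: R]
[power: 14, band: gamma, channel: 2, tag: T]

Out, In

The classifier is using: tag is T.
Out: [power: 2, band: alpha, channel: 7, tag: R], since tag is R. In: [power: 14, band: gamma, channel: 2, tag: T], since tag is T.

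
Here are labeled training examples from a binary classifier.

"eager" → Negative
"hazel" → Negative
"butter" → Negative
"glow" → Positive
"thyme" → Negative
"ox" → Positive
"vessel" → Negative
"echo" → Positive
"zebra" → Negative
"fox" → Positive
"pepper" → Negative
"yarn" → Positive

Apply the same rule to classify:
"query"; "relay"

Rule: length ≤ 4. This holds for each 'Positive' example and fails for each 'Negative' one.
"query": Negative (length 5). "relay": Negative (length 5).

Negative, Negative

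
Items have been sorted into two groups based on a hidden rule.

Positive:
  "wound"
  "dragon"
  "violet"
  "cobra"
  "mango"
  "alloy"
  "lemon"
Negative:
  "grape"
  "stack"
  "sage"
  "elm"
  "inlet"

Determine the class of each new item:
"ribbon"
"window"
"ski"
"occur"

Looking at the examples, the only property every 'Positive' case has and every 'Negative' case lacks is: contains 'o'.
"ribbon": Positive (has 'o'). "window": Positive (has 'o'). "ski": Negative (no 'o'). "occur": Positive (has 'o').

Positive, Positive, Negative, Positive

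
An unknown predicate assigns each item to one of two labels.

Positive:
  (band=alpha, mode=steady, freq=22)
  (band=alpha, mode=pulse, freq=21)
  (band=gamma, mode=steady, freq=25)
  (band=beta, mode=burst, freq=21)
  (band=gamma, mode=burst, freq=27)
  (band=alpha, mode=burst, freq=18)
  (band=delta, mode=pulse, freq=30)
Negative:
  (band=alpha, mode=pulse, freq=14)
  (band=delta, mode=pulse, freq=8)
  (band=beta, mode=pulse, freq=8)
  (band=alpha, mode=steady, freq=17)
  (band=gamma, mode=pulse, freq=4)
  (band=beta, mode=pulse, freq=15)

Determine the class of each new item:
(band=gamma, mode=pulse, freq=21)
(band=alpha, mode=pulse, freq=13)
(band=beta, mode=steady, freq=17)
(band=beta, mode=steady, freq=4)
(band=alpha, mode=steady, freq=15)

The common property of the 'Positive' items is: freq ≥ 18. No 'Negative' item has it.

Positive, Negative, Negative, Negative, Negative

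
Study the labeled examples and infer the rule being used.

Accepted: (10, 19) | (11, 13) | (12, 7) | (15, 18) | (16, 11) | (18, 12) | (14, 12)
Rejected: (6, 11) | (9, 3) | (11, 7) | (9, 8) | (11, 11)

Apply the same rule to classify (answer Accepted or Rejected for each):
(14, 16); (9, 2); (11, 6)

One predicate separates the groups cleanly: max ≥ 12.
(14, 16) → max 16 → Accepted.
(9, 2) → max 9 → Rejected.
(11, 6) → max 11 → Rejected.

Accepted, Rejected, Rejected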